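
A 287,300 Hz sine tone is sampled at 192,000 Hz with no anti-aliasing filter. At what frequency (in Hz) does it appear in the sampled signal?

95,300 Hz

Nyquist = 192,000/2 = 96,000 Hz; 287,300 Hz exceeds it.
Alias = |287,300 − 1×192,000| = |287,300 − 192,000| = 95,300 Hz.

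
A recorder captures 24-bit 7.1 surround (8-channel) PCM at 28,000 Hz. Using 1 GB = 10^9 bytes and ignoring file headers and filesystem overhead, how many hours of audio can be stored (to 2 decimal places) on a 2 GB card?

Uncompressed byte rate = 28,000 × 3 × 8 = 672,000 bytes/s.
Capacity = 2 × 1,000,000,000 = 2,000,000,000 bytes.
2,000,000,000 / 672,000 ≈ 2976.19 s → 0.83 hours.

0.83 hours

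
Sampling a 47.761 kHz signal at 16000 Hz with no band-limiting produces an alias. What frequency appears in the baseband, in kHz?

Nyquist = 16,000/2 = 8,000 Hz; 47,761 Hz exceeds it.
Alias = |47,761 − 3×16,000| = |47,761 − 48,000| = 239 Hz = 0.239 kHz.

0.239 kHz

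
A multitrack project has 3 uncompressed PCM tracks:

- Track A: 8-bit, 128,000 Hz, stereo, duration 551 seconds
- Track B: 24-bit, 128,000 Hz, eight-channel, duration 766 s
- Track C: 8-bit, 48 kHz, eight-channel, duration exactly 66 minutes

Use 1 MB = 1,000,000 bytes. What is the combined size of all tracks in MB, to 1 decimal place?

Track A: 128,000 × 551 × 1 × 2 = 141,056,000 bytes.
Track B: 128,000 × 766 × 3 × 8 = 2,353,152,000 bytes.
Track C: exactly 66 minutes = 3,960 s; 48,000 × 3,960 × 1 × 8 = 1,520,640,000 bytes.
Total = 4,014,848,000 bytes = 4014.8 MB.

4014.8 MB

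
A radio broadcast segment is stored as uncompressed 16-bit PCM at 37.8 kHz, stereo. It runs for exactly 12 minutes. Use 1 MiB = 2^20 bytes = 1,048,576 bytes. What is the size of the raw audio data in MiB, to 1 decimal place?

103.8 MiB

Duration = exactly 12 minutes = 720 s.
Bytes = 37,800 samples/s × 720 s × 2 bytes/sample × 2 ch = 108,864,000 bytes.
108,864,000 / 1,048,576 = 103.8 MiB.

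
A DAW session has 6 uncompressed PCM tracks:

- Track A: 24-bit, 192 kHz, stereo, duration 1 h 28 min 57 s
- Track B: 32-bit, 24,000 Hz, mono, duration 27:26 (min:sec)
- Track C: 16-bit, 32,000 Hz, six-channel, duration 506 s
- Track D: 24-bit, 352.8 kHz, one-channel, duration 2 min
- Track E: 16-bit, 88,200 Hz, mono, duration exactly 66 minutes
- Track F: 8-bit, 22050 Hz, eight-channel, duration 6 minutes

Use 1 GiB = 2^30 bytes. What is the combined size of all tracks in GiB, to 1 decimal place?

Track A: 1 h 28 min 57 s = 5,337 s; 192,000 × 5,337 × 3 × 2 = 6,148,224,000 bytes.
Track B: 27:26 (min:sec) = 1,646 s; 24,000 × 1,646 × 4 × 1 = 158,016,000 bytes.
Track C: 32,000 × 506 × 2 × 6 = 194,304,000 bytes.
Track D: 2 min = 120 s; 352,800 × 120 × 3 × 1 = 127,008,000 bytes.
Track E: exactly 66 minutes = 3,960 s; 88,200 × 3,960 × 2 × 1 = 698,544,000 bytes.
Track F: 6 minutes = 360 s; 22,050 × 360 × 1 × 8 = 63,504,000 bytes.
Total = 7,389,600,000 bytes = 6.9 GiB.

6.9 GiB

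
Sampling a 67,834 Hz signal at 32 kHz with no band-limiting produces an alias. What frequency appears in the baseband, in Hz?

Nyquist = 32,000/2 = 16,000 Hz; 67,834 Hz exceeds it.
Alias = |67,834 − 2×32,000| = |67,834 − 64,000| = 3,834 Hz.

3,834 Hz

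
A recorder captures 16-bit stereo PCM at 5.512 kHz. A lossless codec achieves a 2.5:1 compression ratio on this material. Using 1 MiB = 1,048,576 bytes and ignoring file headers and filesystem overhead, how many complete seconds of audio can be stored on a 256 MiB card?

Uncompressed byte rate = 5,512 × 2 × 2 = 22,048 bytes/s.
After 2.5:1 compression, effective rate ≈ 8819.2 bytes/s.
Capacity = 256 × 1,048,576 = 268,435,456 bytes.
268,435,456 / effective rate ≈ 30437.62 s → 30,437 seconds.

30,437 seconds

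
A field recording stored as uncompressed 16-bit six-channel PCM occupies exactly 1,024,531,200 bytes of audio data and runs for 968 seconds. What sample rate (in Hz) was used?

Bytes = sample_rate × seconds × bytes_per_sample × channels.
sample_rate = 1,024,531,200 / (968 × 2 × 6) = 1,024,531,200 / 11,616 = 88,200 Hz.

88,200 Hz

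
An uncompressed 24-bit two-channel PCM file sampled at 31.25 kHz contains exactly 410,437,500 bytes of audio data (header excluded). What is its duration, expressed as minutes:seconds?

36:29

Byte rate = 31,250 × 3 × 2 = 187,500 bytes/s.
Duration = 410,437,500 / 187,500 = 2,189 s.
2,189 s = 36:29.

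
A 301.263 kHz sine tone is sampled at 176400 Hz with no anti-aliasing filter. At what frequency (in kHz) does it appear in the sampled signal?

51.537 kHz

Nyquist = 176,400/2 = 88,200 Hz; 301,263 Hz exceeds it.
Alias = |301,263 − 2×176,400| = |301,263 − 352,800| = 51,537 Hz = 51.537 kHz.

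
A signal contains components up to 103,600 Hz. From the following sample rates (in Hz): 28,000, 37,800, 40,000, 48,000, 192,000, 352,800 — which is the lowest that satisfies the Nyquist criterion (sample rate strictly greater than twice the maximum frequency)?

Need sample rate > 2 × 103,600 = 207,200 Hz.
Lowest listed rate above 207,200 Hz is 352,800 Hz.

352,800 Hz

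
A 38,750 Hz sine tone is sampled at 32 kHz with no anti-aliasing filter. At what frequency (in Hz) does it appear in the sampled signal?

Nyquist = 32,000/2 = 16,000 Hz; 38,750 Hz exceeds it.
Alias = |38,750 − 1×32,000| = |38,750 − 32,000| = 6,750 Hz.

6,750 Hz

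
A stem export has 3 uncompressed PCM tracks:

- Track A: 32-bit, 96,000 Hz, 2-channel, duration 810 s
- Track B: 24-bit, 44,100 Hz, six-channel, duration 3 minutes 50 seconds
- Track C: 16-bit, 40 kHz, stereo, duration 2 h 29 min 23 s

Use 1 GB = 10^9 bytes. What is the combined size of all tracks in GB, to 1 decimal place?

Track A: 96,000 × 810 × 4 × 2 = 622,080,000 bytes.
Track B: 3 minutes 50 seconds = 230 s; 44,100 × 230 × 3 × 6 = 182,574,000 bytes.
Track C: 2 h 29 min 23 s = 8,963 s; 40,000 × 8,963 × 2 × 2 = 1,434,080,000 bytes.
Total = 2,238,734,000 bytes = 2.2 GB.

2.2 GB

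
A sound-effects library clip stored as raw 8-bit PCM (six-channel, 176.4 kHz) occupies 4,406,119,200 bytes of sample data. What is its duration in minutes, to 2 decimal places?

69.38 minutes

Byte rate = 176,400 × 1 × 6 = 1,058,400 bytes/s.
Duration = 4,406,119,200 / 1,058,400 = 4,163 s.
4,163 s / 60 = 69.38 minutes.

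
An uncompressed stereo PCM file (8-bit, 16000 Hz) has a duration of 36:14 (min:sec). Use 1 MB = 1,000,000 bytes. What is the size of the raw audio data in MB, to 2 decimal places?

Duration = 36:14 (min:sec) = 2,174 s.
Bytes = 16,000 samples/s × 2,174 s × 1 bytes/sample × 2 ch = 69,568,000 bytes.
69,568,000 / 1,000,000 = 69.57 MB.

69.57 MB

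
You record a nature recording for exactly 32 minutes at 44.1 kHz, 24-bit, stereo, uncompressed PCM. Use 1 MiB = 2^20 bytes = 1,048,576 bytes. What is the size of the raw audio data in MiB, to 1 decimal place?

Duration = exactly 32 minutes = 1,920 s.
Bytes = 44,100 samples/s × 1,920 s × 3 bytes/sample × 2 ch = 508,032,000 bytes.
508,032,000 / 1,048,576 = 484.5 MiB.

484.5 MiB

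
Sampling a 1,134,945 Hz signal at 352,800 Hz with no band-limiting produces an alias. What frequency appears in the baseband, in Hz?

Nyquist = 352,800/2 = 176,400 Hz; 1,134,945 Hz exceeds it.
Alias = |1,134,945 − 3×352,800| = |1,134,945 − 1,058,400| = 76,545 Hz.

76,545 Hz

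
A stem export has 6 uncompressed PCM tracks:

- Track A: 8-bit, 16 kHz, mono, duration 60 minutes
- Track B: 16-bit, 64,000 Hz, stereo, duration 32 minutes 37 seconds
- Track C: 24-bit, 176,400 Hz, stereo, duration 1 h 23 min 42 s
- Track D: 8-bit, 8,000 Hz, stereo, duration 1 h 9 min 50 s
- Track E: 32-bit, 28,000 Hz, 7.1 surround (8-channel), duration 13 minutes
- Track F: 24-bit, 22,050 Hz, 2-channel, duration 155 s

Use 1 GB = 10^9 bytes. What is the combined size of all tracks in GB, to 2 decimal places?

Track A: 60 minutes = 3,600 s; 16,000 × 3,600 × 1 × 1 = 57,600,000 bytes.
Track B: 32 minutes 37 seconds = 1,957 s; 64,000 × 1,957 × 2 × 2 = 500,992,000 bytes.
Track C: 1 h 23 min 42 s = 5,022 s; 176,400 × 5,022 × 3 × 2 = 5,315,284,800 bytes.
Track D: 1 h 9 min 50 s = 4,190 s; 8,000 × 4,190 × 1 × 2 = 67,040,000 bytes.
Track E: 13 minutes = 780 s; 28,000 × 780 × 4 × 8 = 698,880,000 bytes.
Track F: 22,050 × 155 × 3 × 2 = 20,506,500 bytes.
Total = 6,660,303,300 bytes = 6.66 GB.

6.66 GB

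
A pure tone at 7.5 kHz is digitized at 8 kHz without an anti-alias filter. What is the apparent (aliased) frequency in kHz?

Nyquist = 8,000/2 = 4,000 Hz; 7,500 Hz exceeds it.
Alias = |7,500 − 1×8,000| = |7,500 − 8,000| = 500 Hz = 0.5 kHz.

0.5 kHz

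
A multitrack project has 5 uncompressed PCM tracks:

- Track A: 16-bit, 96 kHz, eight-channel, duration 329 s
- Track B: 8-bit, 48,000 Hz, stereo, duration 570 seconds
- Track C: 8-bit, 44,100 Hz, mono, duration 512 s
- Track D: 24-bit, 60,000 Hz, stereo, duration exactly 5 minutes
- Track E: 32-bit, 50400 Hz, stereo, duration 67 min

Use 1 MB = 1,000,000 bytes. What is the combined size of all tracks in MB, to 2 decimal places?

Track A: 96,000 × 329 × 2 × 8 = 505,344,000 bytes.
Track B: 48,000 × 570 × 1 × 2 = 54,720,000 bytes.
Track C: 44,100 × 512 × 1 × 1 = 22,579,200 bytes.
Track D: exactly 5 minutes = 300 s; 60,000 × 300 × 3 × 2 = 108,000,000 bytes.
Track E: 67 min = 4,020 s; 50,400 × 4,020 × 4 × 2 = 1,620,864,000 bytes.
Total = 2,311,507,200 bytes = 2311.51 MB.

2311.51 MB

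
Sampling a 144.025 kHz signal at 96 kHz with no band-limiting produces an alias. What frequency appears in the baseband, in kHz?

47.975 kHz

Nyquist = 96,000/2 = 48,000 Hz; 144,025 Hz exceeds it.
Alias = |144,025 − 2×96,000| = |144,025 − 192,000| = 47,975 Hz = 47.975 kHz.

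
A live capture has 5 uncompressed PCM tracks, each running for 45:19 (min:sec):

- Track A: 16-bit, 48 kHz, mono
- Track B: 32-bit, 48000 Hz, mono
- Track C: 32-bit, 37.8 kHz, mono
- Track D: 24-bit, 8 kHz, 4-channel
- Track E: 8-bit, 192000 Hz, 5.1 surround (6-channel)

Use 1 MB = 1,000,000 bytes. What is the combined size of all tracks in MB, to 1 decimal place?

4587.5 MB

45:19 (min:sec) = 2,719 s.
Track A: 48,000 × 2,719 × 2 × 1 = 261,024,000 bytes.
Track B: 48,000 × 2,719 × 4 × 1 = 522,048,000 bytes.
Track C: 37,800 × 2,719 × 4 × 1 = 411,112,800 bytes.
Track D: 8,000 × 2,719 × 3 × 4 = 261,024,000 bytes.
Track E: 192,000 × 2,719 × 1 × 6 = 3,132,288,000 bytes.
Total = 4,587,496,800 bytes = 4587.5 MB.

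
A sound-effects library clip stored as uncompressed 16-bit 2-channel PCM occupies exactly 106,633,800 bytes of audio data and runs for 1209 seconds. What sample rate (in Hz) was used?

22,050 Hz

Bytes = sample_rate × seconds × bytes_per_sample × channels.
sample_rate = 106,633,800 / (1,209 × 2 × 2) = 106,633,800 / 4,836 = 22,050 Hz.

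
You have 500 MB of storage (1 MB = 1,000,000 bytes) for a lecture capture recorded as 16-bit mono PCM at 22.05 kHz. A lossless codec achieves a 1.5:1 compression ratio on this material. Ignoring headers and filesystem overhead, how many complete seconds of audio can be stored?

17,006 seconds

Uncompressed byte rate = 22,050 × 2 × 1 = 44,100 bytes/s.
After 1.5:1 compression, effective rate ≈ 29400 bytes/s.
Capacity = 500 × 1,000,000 = 500,000,000 bytes.
500,000,000 / effective rate ≈ 17006.8 s → 17,006 seconds.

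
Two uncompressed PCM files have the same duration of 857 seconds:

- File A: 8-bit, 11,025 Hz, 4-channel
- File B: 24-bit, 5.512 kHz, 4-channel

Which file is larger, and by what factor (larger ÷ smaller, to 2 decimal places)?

File A: 11,025 × 1 × 4 = 44,100 bytes/s.
File B: 5,512 × 3 × 4 = 66,144 bytes/s.
File B is larger; ratio = 56,685,408 / 37,793,700 = 1.50.

File B, by a factor of 1.50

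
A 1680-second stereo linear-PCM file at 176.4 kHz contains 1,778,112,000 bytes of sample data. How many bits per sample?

24 bits

Bytes per sample = 1,778,112,000 / (176,400 × 1,680 × 2) = 1,778,112,000 / 592,704,000 = 3.
Bit depth = 3 × 8 = 24 bits.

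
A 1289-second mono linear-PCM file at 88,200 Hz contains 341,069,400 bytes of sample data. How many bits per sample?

Bytes per sample = 341,069,400 / (88,200 × 1,289 × 1) = 341,069,400 / 113,689,800 = 3.
Bit depth = 3 × 8 = 24 bits.

24 bits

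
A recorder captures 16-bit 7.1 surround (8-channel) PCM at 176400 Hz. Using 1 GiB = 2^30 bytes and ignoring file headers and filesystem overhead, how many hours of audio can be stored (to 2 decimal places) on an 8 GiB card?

0.85 hours

Uncompressed byte rate = 176,400 × 2 × 8 = 2,822,400 bytes/s.
Capacity = 8 × 1,073,741,824 = 8,589,934,592 bytes.
8,589,934,592 / 2,822,400 ≈ 3043.49 s → 0.85 hours.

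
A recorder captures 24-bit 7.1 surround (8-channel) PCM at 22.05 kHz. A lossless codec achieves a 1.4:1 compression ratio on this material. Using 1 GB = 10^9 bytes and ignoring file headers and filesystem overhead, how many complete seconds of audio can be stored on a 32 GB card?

Uncompressed byte rate = 22,050 × 3 × 8 = 529,200 bytes/s.
After 1.4:1 compression, effective rate ≈ 378000 bytes/s.
Capacity = 32 × 1,000,000,000 = 32,000,000,000 bytes.
32,000,000,000 / effective rate ≈ 84656.08 s → 84,656 seconds.

84,656 seconds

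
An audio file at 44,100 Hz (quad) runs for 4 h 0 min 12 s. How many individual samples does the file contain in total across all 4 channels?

2,542,276,800 samples

4 h 0 min 12 s = 14,412 s.
44,100 × 14,412 s × 4 ch = 2,542,276,800 samples.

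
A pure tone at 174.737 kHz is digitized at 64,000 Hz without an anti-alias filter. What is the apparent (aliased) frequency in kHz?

Nyquist = 64,000/2 = 32,000 Hz; 174,737 Hz exceeds it.
Alias = |174,737 − 3×64,000| = |174,737 − 192,000| = 17,263 Hz = 17.263 kHz.

17.263 kHz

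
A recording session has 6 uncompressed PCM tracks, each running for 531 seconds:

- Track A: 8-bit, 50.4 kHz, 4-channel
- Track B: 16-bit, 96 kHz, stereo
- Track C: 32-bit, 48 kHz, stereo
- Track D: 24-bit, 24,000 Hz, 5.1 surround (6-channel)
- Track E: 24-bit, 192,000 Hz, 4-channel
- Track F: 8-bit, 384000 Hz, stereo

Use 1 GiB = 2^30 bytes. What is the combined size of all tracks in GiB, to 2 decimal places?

Track A: 50,400 × 531 × 1 × 4 = 107,049,600 bytes.
Track B: 96,000 × 531 × 2 × 2 = 203,904,000 bytes.
Track C: 48,000 × 531 × 4 × 2 = 203,904,000 bytes.
Track D: 24,000 × 531 × 3 × 6 = 229,392,000 bytes.
Track E: 192,000 × 531 × 3 × 4 = 1,223,424,000 bytes.
Track F: 384,000 × 531 × 1 × 2 = 407,808,000 bytes.
Total = 2,375,481,600 bytes = 2.21 GiB.

2.21 GiB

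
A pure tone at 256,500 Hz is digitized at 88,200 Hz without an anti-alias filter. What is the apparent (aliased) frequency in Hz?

Nyquist = 88,200/2 = 44,100 Hz; 256,500 Hz exceeds it.
Alias = |256,500 − 3×88,200| = |256,500 − 264,600| = 8,100 Hz.

8,100 Hz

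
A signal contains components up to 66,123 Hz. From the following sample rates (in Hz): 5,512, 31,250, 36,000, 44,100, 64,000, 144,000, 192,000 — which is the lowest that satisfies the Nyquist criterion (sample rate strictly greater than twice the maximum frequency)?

144,000 Hz

Need sample rate > 2 × 66,123 = 132,246 Hz.
Lowest listed rate above 132,246 Hz is 144,000 Hz.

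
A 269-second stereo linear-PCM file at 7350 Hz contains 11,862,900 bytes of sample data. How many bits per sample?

24 bits

Bytes per sample = 11,862,900 / (7,350 × 269 × 2) = 11,862,900 / 3,954,300 = 3.
Bit depth = 3 × 8 = 24 bits.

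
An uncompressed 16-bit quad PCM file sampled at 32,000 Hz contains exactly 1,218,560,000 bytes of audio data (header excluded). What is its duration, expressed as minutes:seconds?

Byte rate = 32,000 × 2 × 4 = 256,000 bytes/s.
Duration = 1,218,560,000 / 256,000 = 4,760 s.
4,760 s = 79:20.

79:20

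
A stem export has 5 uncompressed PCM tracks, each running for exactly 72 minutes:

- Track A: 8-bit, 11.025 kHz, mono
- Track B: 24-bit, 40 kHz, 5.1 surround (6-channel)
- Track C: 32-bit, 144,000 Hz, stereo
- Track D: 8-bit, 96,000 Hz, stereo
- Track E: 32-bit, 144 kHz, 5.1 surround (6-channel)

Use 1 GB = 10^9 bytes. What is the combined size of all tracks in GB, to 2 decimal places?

23.89 GB

exactly 72 minutes = 4,320 s.
Track A: 11,025 × 4,320 × 1 × 1 = 47,628,000 bytes.
Track B: 40,000 × 4,320 × 3 × 6 = 3,110,400,000 bytes.
Track C: 144,000 × 4,320 × 4 × 2 = 4,976,640,000 bytes.
Track D: 96,000 × 4,320 × 1 × 2 = 829,440,000 bytes.
Track E: 144,000 × 4,320 × 4 × 6 = 14,929,920,000 bytes.
Total = 23,894,028,000 bytes = 23.89 GB.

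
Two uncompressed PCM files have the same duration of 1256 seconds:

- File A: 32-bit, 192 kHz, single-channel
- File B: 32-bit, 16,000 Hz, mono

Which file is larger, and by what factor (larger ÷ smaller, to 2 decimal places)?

File A, by a factor of 12.00

File A: 192,000 × 4 × 1 = 768,000 bytes/s.
File B: 16,000 × 4 × 1 = 64,000 bytes/s.
File A is larger; ratio = 964,608,000 / 80,384,000 = 12.00.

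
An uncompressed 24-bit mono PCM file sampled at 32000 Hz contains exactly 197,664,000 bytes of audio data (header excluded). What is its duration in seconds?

Byte rate = 32,000 × 3 × 1 = 96,000 bytes/s.
Duration = 197,664,000 / 96,000 = 2,059 s.

2,059 seconds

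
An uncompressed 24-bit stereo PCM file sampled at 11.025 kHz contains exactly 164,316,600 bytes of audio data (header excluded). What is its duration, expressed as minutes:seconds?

Byte rate = 11,025 × 3 × 2 = 66,150 bytes/s.
Duration = 164,316,600 / 66,150 = 2,484 s.
2,484 s = 41:24.

41:24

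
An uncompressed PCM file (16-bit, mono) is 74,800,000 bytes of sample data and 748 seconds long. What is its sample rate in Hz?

50,000 Hz

Bytes = sample_rate × seconds × bytes_per_sample × channels.
sample_rate = 74,800,000 / (748 × 2 × 1) = 74,800,000 / 1,496 = 50,000 Hz.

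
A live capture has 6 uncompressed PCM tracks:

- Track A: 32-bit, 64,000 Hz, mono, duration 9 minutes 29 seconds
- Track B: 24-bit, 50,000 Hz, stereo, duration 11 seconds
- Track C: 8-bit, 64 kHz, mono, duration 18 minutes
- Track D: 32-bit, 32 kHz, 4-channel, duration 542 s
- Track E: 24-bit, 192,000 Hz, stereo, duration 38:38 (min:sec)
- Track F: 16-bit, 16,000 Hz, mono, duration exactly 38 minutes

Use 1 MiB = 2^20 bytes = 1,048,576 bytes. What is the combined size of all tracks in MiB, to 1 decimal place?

Track A: 9 minutes 29 seconds = 569 s; 64,000 × 569 × 4 × 1 = 145,664,000 bytes.
Track B: 50,000 × 11 × 3 × 2 = 3,300,000 bytes.
Track C: 18 minutes = 1,080 s; 64,000 × 1,080 × 1 × 1 = 69,120,000 bytes.
Track D: 32,000 × 542 × 4 × 4 = 277,504,000 bytes.
Track E: 38:38 (min:sec) = 2,318 s; 192,000 × 2,318 × 3 × 2 = 2,670,336,000 bytes.
Track F: exactly 38 minutes = 2,280 s; 16,000 × 2,280 × 2 × 1 = 72,960,000 bytes.
Total = 3,238,884,000 bytes = 3088.8 MiB.

3088.8 MiB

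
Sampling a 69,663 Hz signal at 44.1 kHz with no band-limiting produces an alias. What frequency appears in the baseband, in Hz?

18,537 Hz

Nyquist = 44,100/2 = 22,050 Hz; 69,663 Hz exceeds it.
Alias = |69,663 − 2×44,100| = |69,663 − 88,200| = 18,537 Hz.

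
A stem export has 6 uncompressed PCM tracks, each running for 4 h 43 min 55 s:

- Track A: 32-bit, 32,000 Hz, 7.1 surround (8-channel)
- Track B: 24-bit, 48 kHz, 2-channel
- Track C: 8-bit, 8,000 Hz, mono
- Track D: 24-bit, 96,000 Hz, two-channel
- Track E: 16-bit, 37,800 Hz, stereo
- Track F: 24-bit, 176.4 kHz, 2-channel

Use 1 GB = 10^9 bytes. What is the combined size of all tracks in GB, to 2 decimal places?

4 h 43 min 55 s = 17,035 s.
Track A: 32,000 × 17,035 × 4 × 8 = 17,443,840,000 bytes.
Track B: 48,000 × 17,035 × 3 × 2 = 4,906,080,000 bytes.
Track C: 8,000 × 17,035 × 1 × 1 = 136,280,000 bytes.
Track D: 96,000 × 17,035 × 3 × 2 = 9,812,160,000 bytes.
Track E: 37,800 × 17,035 × 2 × 2 = 2,575,692,000 bytes.
Track F: 176,400 × 17,035 × 3 × 2 = 18,029,844,000 bytes.
Total = 52,903,896,000 bytes = 52.90 GB.

52.90 GB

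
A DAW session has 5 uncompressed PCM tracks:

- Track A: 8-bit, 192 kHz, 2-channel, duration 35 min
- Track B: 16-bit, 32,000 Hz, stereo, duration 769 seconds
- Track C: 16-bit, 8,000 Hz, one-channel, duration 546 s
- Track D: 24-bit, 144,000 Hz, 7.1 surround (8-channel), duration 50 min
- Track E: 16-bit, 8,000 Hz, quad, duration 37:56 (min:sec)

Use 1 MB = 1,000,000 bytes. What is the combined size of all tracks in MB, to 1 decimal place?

11427.2 MB

Track A: 35 min = 2,100 s; 192,000 × 2,100 × 1 × 2 = 806,400,000 bytes.
Track B: 32,000 × 769 × 2 × 2 = 98,432,000 bytes.
Track C: 8,000 × 546 × 2 × 1 = 8,736,000 bytes.
Track D: 50 min = 3,000 s; 144,000 × 3,000 × 3 × 8 = 10,368,000,000 bytes.
Track E: 37:56 (min:sec) = 2,276 s; 8,000 × 2,276 × 2 × 4 = 145,664,000 bytes.
Total = 11,427,232,000 bytes = 11427.2 MB.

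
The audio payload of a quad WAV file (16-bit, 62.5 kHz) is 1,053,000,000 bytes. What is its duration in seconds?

2,106 seconds

Byte rate = 62,500 × 2 × 4 = 500,000 bytes/s.
Duration = 1,053,000,000 / 500,000 = 2,106 s.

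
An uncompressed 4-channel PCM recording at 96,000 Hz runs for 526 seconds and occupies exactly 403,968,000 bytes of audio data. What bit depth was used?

16 bits

Bytes per sample = 403,968,000 / (96,000 × 526 × 4) = 403,968,000 / 201,984,000 = 2.
Bit depth = 2 × 8 = 16 bits.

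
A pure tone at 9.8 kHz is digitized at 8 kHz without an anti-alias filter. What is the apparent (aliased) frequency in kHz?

1.8 kHz

Nyquist = 8,000/2 = 4,000 Hz; 9,800 Hz exceeds it.
Alias = |9,800 − 1×8,000| = |9,800 − 8,000| = 1,800 Hz = 1.8 kHz.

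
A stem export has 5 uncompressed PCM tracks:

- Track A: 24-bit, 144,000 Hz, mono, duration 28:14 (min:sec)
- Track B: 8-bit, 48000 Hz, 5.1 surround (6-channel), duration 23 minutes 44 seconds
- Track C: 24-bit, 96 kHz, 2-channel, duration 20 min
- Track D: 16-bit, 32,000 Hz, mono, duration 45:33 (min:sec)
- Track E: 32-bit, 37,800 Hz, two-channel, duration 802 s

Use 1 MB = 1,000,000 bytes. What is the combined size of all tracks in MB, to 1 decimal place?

2250.6 MB

Track A: 28:14 (min:sec) = 1,694 s; 144,000 × 1,694 × 3 × 1 = 731,808,000 bytes.
Track B: 23 minutes 44 seconds = 1,424 s; 48,000 × 1,424 × 1 × 6 = 410,112,000 bytes.
Track C: 20 min = 1,200 s; 96,000 × 1,200 × 3 × 2 = 691,200,000 bytes.
Track D: 45:33 (min:sec) = 2,733 s; 32,000 × 2,733 × 2 × 1 = 174,912,000 bytes.
Track E: 37,800 × 802 × 4 × 2 = 242,524,800 bytes.
Total = 2,250,556,800 bytes = 2250.6 MB.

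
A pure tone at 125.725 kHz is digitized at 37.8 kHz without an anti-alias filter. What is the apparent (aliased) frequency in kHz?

12.325 kHz

Nyquist = 37,800/2 = 18,900 Hz; 125,725 Hz exceeds it.
Alias = |125,725 − 3×37,800| = |125,725 − 113,400| = 12,325 Hz = 12.325 kHz.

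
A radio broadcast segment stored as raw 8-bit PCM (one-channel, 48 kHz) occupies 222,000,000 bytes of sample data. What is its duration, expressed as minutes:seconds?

Byte rate = 48,000 × 1 × 1 = 48,000 bytes/s.
Duration = 222,000,000 / 48,000 = 4,625 s.
4,625 s = 77:05.

77:05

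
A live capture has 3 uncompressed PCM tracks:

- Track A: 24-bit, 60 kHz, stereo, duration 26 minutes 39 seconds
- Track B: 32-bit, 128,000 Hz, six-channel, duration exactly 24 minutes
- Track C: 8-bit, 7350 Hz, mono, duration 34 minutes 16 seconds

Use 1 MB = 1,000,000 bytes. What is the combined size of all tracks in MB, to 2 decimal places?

Track A: 26 minutes 39 seconds = 1,599 s; 60,000 × 1,599 × 3 × 2 = 575,640,000 bytes.
Track B: exactly 24 minutes = 1,440 s; 128,000 × 1,440 × 4 × 6 = 4,423,680,000 bytes.
Track C: 34 minutes 16 seconds = 2,056 s; 7,350 × 2,056 × 1 × 1 = 15,111,600 bytes.
Total = 5,014,431,600 bytes = 5014.43 MB.

5014.43 MB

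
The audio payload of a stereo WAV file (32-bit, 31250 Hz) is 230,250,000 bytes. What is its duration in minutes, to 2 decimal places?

Byte rate = 31,250 × 4 × 2 = 250,000 bytes/s.
Duration = 230,250,000 / 250,000 = 921 s.
921 s / 60 = 15.35 minutes.

15.35 minutes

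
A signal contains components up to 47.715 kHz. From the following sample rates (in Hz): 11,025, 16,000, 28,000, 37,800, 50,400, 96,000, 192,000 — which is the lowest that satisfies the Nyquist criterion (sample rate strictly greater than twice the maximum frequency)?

96,000 Hz

Need sample rate > 2 × 47,715 = 95,430 Hz.
Lowest listed rate above 95,430 Hz is 96,000 Hz.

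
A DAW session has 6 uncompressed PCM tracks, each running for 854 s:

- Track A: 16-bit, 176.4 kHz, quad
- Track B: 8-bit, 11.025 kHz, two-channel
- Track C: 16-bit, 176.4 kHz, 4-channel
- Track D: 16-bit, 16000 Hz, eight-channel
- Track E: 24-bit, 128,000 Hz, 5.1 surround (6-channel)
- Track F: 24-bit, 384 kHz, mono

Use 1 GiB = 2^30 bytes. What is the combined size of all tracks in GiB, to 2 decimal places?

5.21 GiB

Track A: 176,400 × 854 × 2 × 4 = 1,205,164,800 bytes.
Track B: 11,025 × 854 × 1 × 2 = 18,830,700 bytes.
Track C: 176,400 × 854 × 2 × 4 = 1,205,164,800 bytes.
Track D: 16,000 × 854 × 2 × 8 = 218,624,000 bytes.
Track E: 128,000 × 854 × 3 × 6 = 1,967,616,000 bytes.
Track F: 384,000 × 854 × 3 × 1 = 983,808,000 bytes.
Total = 5,599,208,300 bytes = 5.21 GiB.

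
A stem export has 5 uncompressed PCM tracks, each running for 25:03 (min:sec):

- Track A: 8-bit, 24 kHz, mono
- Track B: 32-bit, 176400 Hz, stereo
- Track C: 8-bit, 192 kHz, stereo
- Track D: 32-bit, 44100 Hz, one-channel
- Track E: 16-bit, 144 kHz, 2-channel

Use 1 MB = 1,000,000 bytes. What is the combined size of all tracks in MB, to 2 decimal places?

25:03 (min:sec) = 1,503 s.
Track A: 24,000 × 1,503 × 1 × 1 = 36,072,000 bytes.
Track B: 176,400 × 1,503 × 4 × 2 = 2,121,033,600 bytes.
Track C: 192,000 × 1,503 × 1 × 2 = 577,152,000 bytes.
Track D: 44,100 × 1,503 × 4 × 1 = 265,129,200 bytes.
Track E: 144,000 × 1,503 × 2 × 2 = 865,728,000 bytes.
Total = 3,865,114,800 bytes = 3865.11 MB.

3865.11 MB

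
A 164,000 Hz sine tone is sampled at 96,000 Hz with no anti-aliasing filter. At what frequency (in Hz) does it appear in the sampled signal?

Nyquist = 96,000/2 = 48,000 Hz; 164,000 Hz exceeds it.
Alias = |164,000 − 2×96,000| = |164,000 − 192,000| = 28,000 Hz.

28,000 Hz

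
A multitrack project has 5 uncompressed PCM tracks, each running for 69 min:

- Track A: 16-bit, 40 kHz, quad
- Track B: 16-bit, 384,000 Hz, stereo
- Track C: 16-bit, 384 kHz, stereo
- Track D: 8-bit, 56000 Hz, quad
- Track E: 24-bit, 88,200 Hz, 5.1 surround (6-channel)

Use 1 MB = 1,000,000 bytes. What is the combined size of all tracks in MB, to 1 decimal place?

69 min = 4,140 s.
Track A: 40,000 × 4,140 × 2 × 4 = 1,324,800,000 bytes.
Track B: 384,000 × 4,140 × 2 × 2 = 6,359,040,000 bytes.
Track C: 384,000 × 4,140 × 2 × 2 = 6,359,040,000 bytes.
Track D: 56,000 × 4,140 × 1 × 4 = 927,360,000 bytes.
Track E: 88,200 × 4,140 × 3 × 6 = 6,572,664,000 bytes.
Total = 21,542,904,000 bytes = 21542.9 MB.

21542.9 MB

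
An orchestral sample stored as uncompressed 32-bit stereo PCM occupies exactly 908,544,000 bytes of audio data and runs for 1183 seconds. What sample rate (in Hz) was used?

96,000 Hz

Bytes = sample_rate × seconds × bytes_per_sample × channels.
sample_rate = 908,544,000 / (1,183 × 4 × 2) = 908,544,000 / 9,464 = 96,000 Hz.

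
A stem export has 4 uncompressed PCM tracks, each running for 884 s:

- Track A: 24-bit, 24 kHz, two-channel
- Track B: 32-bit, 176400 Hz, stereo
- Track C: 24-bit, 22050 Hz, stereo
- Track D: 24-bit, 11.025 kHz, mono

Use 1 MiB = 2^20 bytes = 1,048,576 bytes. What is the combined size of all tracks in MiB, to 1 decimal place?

Track A: 24,000 × 884 × 3 × 2 = 127,296,000 bytes.
Track B: 176,400 × 884 × 4 × 2 = 1,247,500,800 bytes.
Track C: 22,050 × 884 × 3 × 2 = 116,953,200 bytes.
Track D: 11,025 × 884 × 3 × 1 = 29,238,300 bytes.
Total = 1,520,988,300 bytes = 1450.5 MiB.

1450.5 MiB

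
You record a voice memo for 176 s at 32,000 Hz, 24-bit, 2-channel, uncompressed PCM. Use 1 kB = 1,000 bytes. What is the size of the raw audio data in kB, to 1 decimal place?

Bytes = 32,000 samples/s × 176 s × 3 bytes/sample × 2 ch = 33,792,000 bytes.
33,792,000 / 1,000 = 33792.0 kB.

33792.0 kB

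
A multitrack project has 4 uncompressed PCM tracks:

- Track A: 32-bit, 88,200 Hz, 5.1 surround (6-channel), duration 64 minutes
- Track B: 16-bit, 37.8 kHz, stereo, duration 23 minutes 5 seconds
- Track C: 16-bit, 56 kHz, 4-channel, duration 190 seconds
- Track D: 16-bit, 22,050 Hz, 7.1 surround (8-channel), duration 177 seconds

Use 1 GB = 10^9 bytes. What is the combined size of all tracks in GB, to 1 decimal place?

Track A: 64 minutes = 3,840 s; 88,200 × 3,840 × 4 × 6 = 8,128,512,000 bytes.
Track B: 23 minutes 5 seconds = 1,385 s; 37,800 × 1,385 × 2 × 2 = 209,412,000 bytes.
Track C: 56,000 × 190 × 2 × 4 = 85,120,000 bytes.
Track D: 22,050 × 177 × 2 × 8 = 62,445,600 bytes.
Total = 8,485,489,600 bytes = 8.5 GB.

8.5 GB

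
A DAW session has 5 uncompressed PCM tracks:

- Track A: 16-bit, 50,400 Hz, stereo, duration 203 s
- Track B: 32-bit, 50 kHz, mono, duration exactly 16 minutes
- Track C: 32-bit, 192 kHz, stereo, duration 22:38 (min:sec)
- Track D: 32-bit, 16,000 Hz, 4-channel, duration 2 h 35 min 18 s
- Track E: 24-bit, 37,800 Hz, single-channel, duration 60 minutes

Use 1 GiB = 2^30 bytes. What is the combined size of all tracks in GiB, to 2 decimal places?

4.76 GiB

Track A: 50,400 × 203 × 2 × 2 = 40,924,800 bytes.
Track B: exactly 16 minutes = 960 s; 50,000 × 960 × 4 × 1 = 192,000,000 bytes.
Track C: 22:38 (min:sec) = 1,358 s; 192,000 × 1,358 × 4 × 2 = 2,085,888,000 bytes.
Track D: 2 h 35 min 18 s = 9,318 s; 16,000 × 9,318 × 4 × 4 = 2,385,408,000 bytes.
Track E: 60 minutes = 3,600 s; 37,800 × 3,600 × 3 × 1 = 408,240,000 bytes.
Total = 5,112,460,800 bytes = 4.76 GiB.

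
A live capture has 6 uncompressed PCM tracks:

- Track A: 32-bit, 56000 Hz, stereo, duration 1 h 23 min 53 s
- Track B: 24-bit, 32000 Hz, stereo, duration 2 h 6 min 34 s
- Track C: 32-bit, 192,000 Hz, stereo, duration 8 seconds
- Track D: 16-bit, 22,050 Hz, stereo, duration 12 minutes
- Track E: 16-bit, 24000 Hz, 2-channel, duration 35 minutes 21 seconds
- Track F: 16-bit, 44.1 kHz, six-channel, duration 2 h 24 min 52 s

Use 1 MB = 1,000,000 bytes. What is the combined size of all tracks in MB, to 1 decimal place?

Track A: 1 h 23 min 53 s = 5,033 s; 56,000 × 5,033 × 4 × 2 = 2,254,784,000 bytes.
Track B: 2 h 6 min 34 s = 7,594 s; 32,000 × 7,594 × 3 × 2 = 1,458,048,000 bytes.
Track C: 192,000 × 8 × 4 × 2 = 12,288,000 bytes.
Track D: 12 minutes = 720 s; 22,050 × 720 × 2 × 2 = 63,504,000 bytes.
Track E: 35 minutes 21 seconds = 2,121 s; 24,000 × 2,121 × 2 × 2 = 203,616,000 bytes.
Track F: 2 h 24 min 52 s = 8,692 s; 44,100 × 8,692 × 2 × 6 = 4,599,806,400 bytes.
Total = 8,592,046,400 bytes = 8592.0 MB.

8592.0 MB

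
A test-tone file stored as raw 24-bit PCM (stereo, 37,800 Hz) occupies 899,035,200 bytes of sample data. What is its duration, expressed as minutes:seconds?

66:04

Byte rate = 37,800 × 3 × 2 = 226,800 bytes/s.
Duration = 899,035,200 / 226,800 = 3,964 s.
3,964 s = 66:04.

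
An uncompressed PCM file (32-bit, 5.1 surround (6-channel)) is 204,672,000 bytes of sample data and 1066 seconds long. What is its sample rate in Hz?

Bytes = sample_rate × seconds × bytes_per_sample × channels.
sample_rate = 204,672,000 / (1,066 × 4 × 6) = 204,672,000 / 25,584 = 8,000 Hz.

8,000 Hz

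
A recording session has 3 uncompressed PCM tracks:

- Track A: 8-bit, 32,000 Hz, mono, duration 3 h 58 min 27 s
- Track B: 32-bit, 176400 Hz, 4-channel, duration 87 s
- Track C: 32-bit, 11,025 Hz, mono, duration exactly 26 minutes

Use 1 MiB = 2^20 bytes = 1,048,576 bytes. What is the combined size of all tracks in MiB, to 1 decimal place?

Track A: 3 h 58 min 27 s = 14,307 s; 32,000 × 14,307 × 1 × 1 = 457,824,000 bytes.
Track B: 176,400 × 87 × 4 × 4 = 245,548,800 bytes.
Track C: exactly 26 minutes = 1,560 s; 11,025 × 1,560 × 4 × 1 = 68,796,000 bytes.
Total = 772,168,800 bytes = 736.4 MiB.

736.4 MiB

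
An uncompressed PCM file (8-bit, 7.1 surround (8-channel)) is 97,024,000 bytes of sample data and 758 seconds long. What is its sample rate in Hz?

Bytes = sample_rate × seconds × bytes_per_sample × channels.
sample_rate = 97,024,000 / (758 × 1 × 8) = 97,024,000 / 6,064 = 16,000 Hz.

16,000 Hz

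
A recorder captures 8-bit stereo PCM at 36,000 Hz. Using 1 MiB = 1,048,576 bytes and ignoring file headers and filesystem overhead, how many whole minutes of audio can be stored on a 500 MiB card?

Uncompressed byte rate = 36,000 × 1 × 2 = 72,000 bytes/s.
Capacity = 500 × 1,048,576 = 524,288,000 bytes.
524,288,000 / 72,000 ≈ 7281.78 s → 121 minutes.

121 minutes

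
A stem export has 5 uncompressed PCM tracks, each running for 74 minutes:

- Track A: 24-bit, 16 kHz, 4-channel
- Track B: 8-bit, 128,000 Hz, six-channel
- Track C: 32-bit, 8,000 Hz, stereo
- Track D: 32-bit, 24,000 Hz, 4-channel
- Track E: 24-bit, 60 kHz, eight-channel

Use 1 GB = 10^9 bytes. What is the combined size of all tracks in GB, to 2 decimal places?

74 minutes = 4,440 s.
Track A: 16,000 × 4,440 × 3 × 4 = 852,480,000 bytes.
Track B: 128,000 × 4,440 × 1 × 6 = 3,409,920,000 bytes.
Track C: 8,000 × 4,440 × 4 × 2 = 284,160,000 bytes.
Track D: 24,000 × 4,440 × 4 × 4 = 1,704,960,000 bytes.
Track E: 60,000 × 4,440 × 3 × 8 = 6,393,600,000 bytes.
Total = 12,645,120,000 bytes = 12.65 GB.

12.65 GB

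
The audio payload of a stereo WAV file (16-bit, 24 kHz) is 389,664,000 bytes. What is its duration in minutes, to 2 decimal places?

67.65 minutes

Byte rate = 24,000 × 2 × 2 = 96,000 bytes/s.
Duration = 389,664,000 / 96,000 = 4,059 s.
4,059 s / 60 = 67.65 minutes.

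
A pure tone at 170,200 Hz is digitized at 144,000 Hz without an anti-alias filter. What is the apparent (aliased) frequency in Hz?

26,200 Hz

Nyquist = 144,000/2 = 72,000 Hz; 170,200 Hz exceeds it.
Alias = |170,200 − 1×144,000| = |170,200 − 144,000| = 26,200 Hz.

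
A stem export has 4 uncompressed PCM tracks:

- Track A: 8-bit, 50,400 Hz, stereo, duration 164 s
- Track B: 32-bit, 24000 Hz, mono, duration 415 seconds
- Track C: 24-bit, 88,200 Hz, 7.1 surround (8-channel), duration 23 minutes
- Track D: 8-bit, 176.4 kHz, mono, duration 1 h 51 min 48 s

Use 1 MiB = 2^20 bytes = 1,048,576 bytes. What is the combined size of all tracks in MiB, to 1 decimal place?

Track A: 50,400 × 164 × 1 × 2 = 16,531,200 bytes.
Track B: 24,000 × 415 × 4 × 1 = 39,840,000 bytes.
Track C: 23 minutes = 1,380 s; 88,200 × 1,380 × 3 × 8 = 2,921,184,000 bytes.
Track D: 1 h 51 min 48 s = 6,708 s; 176,400 × 6,708 × 1 × 1 = 1,183,291,200 bytes.
Total = 4,160,846,400 bytes = 3968.1 MiB.

3968.1 MiB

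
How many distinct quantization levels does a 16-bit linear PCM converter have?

2^16 = 65,536.

65,536 levels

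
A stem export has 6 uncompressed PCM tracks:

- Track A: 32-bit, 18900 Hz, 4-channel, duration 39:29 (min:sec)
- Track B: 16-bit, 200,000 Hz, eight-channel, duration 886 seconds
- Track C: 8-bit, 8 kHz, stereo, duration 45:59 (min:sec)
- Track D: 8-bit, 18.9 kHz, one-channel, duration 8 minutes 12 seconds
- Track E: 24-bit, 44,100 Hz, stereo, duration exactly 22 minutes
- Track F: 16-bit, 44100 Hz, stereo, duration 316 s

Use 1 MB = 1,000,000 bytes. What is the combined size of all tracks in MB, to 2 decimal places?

4010.04 MB

Track A: 39:29 (min:sec) = 2,369 s; 18,900 × 2,369 × 4 × 4 = 716,385,600 bytes.
Track B: 200,000 × 886 × 2 × 8 = 2,835,200,000 bytes.
Track C: 45:59 (min:sec) = 2,759 s; 8,000 × 2,759 × 1 × 2 = 44,144,000 bytes.
Track D: 8 minutes 12 seconds = 492 s; 18,900 × 492 × 1 × 1 = 9,298,800 bytes.
Track E: exactly 22 minutes = 1,320 s; 44,100 × 1,320 × 3 × 2 = 349,272,000 bytes.
Track F: 44,100 × 316 × 2 × 2 = 55,742,400 bytes.
Total = 4,010,042,800 bytes = 4010.04 MB.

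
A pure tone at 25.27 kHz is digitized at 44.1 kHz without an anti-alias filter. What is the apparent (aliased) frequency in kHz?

Nyquist = 44,100/2 = 22,050 Hz; 25,270 Hz exceeds it.
Alias = |25,270 − 1×44,100| = |25,270 − 44,100| = 18,830 Hz = 18.83 kHz.

18.83 kHz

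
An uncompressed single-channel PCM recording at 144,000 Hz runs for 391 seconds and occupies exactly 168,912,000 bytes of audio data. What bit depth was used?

24 bits

Bytes per sample = 168,912,000 / (144,000 × 391 × 1) = 168,912,000 / 56,304,000 = 3.
Bit depth = 3 × 8 = 24 bits.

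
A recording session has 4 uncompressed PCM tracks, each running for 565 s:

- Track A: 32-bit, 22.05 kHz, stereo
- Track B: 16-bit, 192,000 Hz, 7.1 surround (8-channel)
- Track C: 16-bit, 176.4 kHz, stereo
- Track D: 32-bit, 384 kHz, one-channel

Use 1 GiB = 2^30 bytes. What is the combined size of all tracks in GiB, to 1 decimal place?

Track A: 22,050 × 565 × 4 × 2 = 99,666,000 bytes.
Track B: 192,000 × 565 × 2 × 8 = 1,735,680,000 bytes.
Track C: 176,400 × 565 × 2 × 2 = 398,664,000 bytes.
Track D: 384,000 × 565 × 4 × 1 = 867,840,000 bytes.
Total = 3,101,850,000 bytes = 2.9 GiB.

2.9 GiB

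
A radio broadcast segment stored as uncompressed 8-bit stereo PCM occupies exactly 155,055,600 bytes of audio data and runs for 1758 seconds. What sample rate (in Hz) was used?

Bytes = sample_rate × seconds × bytes_per_sample × channels.
sample_rate = 155,055,600 / (1,758 × 1 × 2) = 155,055,600 / 3,516 = 44,100 Hz.

44,100 Hz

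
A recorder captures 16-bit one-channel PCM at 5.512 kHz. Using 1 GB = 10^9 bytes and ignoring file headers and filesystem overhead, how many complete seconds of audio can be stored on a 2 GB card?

Uncompressed byte rate = 5,512 × 2 × 1 = 11,024 bytes/s.
Capacity = 2 × 1,000,000,000 = 2,000,000,000 bytes.
2,000,000,000 / 11,024 ≈ 181422.35 s → 181,422 seconds.

181,422 seconds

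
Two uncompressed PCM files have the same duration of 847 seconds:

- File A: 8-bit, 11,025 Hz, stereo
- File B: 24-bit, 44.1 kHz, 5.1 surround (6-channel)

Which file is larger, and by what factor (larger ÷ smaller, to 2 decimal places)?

File A: 11,025 × 1 × 2 = 22,050 bytes/s.
File B: 44,100 × 3 × 6 = 793,800 bytes/s.
File B is larger; ratio = 672,348,600 / 18,676,350 = 36.00.

File B, by a factor of 36.00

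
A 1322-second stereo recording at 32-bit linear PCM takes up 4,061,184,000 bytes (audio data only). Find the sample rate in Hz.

Bytes = sample_rate × seconds × bytes_per_sample × channels.
sample_rate = 4,061,184,000 / (1,322 × 4 × 2) = 4,061,184,000 / 10,576 = 384,000 Hz.

384,000 Hz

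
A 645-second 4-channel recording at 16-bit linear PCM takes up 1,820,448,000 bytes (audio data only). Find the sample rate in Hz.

352,800 Hz

Bytes = sample_rate × seconds × bytes_per_sample × channels.
sample_rate = 1,820,448,000 / (645 × 2 × 4) = 1,820,448,000 / 5,160 = 352,800 Hz.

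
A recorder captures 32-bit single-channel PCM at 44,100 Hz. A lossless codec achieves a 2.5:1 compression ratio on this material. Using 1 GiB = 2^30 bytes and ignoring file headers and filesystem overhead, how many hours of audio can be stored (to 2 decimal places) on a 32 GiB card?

135.27 hours

Uncompressed byte rate = 44,100 × 4 × 1 = 176,400 bytes/s.
After 2.5:1 compression, effective rate ≈ 70560 bytes/s.
Capacity = 32 × 1,073,741,824 = 34,359,738,368 bytes.
34,359,738,368 / effective rate ≈ 486957.74 s → 135.27 hours.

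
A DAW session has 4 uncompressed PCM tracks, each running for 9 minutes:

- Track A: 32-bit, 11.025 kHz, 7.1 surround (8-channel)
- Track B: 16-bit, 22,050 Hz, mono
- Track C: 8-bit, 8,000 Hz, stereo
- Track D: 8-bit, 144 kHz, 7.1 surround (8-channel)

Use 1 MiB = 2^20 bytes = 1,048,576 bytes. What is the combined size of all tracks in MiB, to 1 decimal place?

805.9 MiB

9 minutes = 540 s.
Track A: 11,025 × 540 × 4 × 8 = 190,512,000 bytes.
Track B: 22,050 × 540 × 2 × 1 = 23,814,000 bytes.
Track C: 8,000 × 540 × 1 × 2 = 8,640,000 bytes.
Track D: 144,000 × 540 × 1 × 8 = 622,080,000 bytes.
Total = 845,046,000 bytes = 805.9 MiB.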